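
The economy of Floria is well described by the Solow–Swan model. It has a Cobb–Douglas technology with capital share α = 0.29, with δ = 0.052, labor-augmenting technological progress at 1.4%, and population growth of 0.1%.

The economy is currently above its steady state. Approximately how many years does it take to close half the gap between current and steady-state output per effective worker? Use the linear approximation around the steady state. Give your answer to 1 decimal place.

Near the steady state the convergence rate is λ = (1 − α)(n + g + δ).
λ = (1 − 0.29) × 0.067 = 0.71 × 0.067 = 0.04757
Half-life = ln 2 / λ = 0.6931 / 0.04757 ≈ 14.57 years

t_½ ≈ 14.6 years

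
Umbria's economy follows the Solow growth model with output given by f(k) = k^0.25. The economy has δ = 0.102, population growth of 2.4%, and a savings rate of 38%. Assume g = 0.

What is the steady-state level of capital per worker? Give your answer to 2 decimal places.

In steady state, investment equals break-even investment: s·k^α = (n + δ)·k.
Rearranging, k^(1−α) = s / (n + δ).
k^0.75 = 0.38 / (0.024 + 0.102) = 0.38 / 0.126 = 3.0159
k* = 3.0159^(1/0.75) ≈ 4.3574

k* = 4.36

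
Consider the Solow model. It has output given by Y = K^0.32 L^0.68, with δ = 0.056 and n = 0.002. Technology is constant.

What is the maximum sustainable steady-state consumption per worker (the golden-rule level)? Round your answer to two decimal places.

At the golden rule, f'(k) = n + δ, so α·k^(α−1) = n + δ and k_gold = (α/(n + δ))^(1/(1−α)).
k_gold = (0.32/0.058)^(1/0.68) = 5.5172^1.4706 ≈ 12.3246
c_gold = f(k_gold) − (n + δ)·k_gold = 2.2338 − 0.058×12.3246 ≈ 1.5190

c_gold ≈ 1.52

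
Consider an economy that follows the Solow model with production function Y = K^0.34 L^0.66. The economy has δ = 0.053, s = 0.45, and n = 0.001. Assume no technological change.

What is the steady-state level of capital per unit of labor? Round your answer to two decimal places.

At the steady state, Δk = 0, so s·k^α = (n + δ)·k.
Rearranging, k^(1−α) = s / (n + δ).
k^0.66 = 0.45 / (0.001 + 0.053) = 0.45 / 0.054 = 8.3333
k* = 8.3333^(1/0.66) ≈ 24.8415

k* = 24.84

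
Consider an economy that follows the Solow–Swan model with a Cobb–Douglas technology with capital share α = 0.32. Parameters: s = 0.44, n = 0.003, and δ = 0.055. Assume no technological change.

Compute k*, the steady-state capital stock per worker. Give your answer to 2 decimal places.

Steady state requires s·f(k) = (n + δ)·k, i.e. s·k^α = (n + δ)·k.
Rearranging, k^(1−α) = s / (n + δ).
k^0.68 = 0.44 / (0.003 + 0.055) = 0.44 / 0.058 = 7.5862
k* = 7.5862^(1/0.68) ≈ 19.6858

k* = 19.69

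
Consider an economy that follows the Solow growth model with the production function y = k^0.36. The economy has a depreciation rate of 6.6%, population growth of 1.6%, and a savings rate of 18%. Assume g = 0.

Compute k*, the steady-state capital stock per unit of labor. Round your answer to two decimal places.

At the steady state, Δk = 0, so s·k^α = (n + δ)·k.
Rearranging, k^(1−α) = s / (n + δ).
k^0.64 = 0.18 / (0.016 + 0.066) = 0.18 / 0.082 = 2.1951
k* = 2.1951^(1/0.64) ≈ 3.4160

k* = 3.42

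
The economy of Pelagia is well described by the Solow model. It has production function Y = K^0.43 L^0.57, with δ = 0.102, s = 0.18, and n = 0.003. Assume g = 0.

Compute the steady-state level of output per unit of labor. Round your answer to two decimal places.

At the steady state, Δk = 0, so s·k^α = (n + δ)·k.
Rearranging, k^(1−α) = s / (n + δ).
k^0.57 = 0.18 / (0.003 + 0.102) = 0.18 / 0.105 = 1.7143
k* = 1.7143^(1/0.57) ≈ 2.5744
y* = (k*)^α = 2.5744^0.43 ≈ 1.5017

y* = 1.50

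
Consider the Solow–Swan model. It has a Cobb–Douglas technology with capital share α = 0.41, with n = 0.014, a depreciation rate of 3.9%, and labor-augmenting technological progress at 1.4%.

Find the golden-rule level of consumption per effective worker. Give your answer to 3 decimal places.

At the golden rule, f'(k) = n + g + δ, so α·k^(α−1) = n + g + δ and k_gold = (α/(n + g + δ))^(1/(1−α)).
k_gold = (0.41/0.067)^(1/0.59) = 6.1194^1.6949 ≈ 21.5473
c_gold = f(k_gold) − (n + g + δ)·k_gold = 3.5212 − 0.067×21.5473 ≈ 2.0775

c_gold ≈ 2.078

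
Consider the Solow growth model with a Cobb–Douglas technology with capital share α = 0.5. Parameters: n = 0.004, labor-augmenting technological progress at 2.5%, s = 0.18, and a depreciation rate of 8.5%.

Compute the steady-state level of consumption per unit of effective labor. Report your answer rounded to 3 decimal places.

c* = 1.295

At the steady state, Δk = 0, so s·k^α = (n + g + δ)·k.
Dividing both sides by k: k^(1−α) = s / (n + g + δ).
k^0.5 = 0.18 / (0.004 + 0.025 + 0.085) = 0.18 / 0.114 = 1.5789
k* = 1.5789^(1/0.5) ≈ 2.4929
y* = (k*)^α = 2.4929^0.5 ≈ 1.5789
c* = (1 − s)·y* = (1 − 0.18) × 1.5789 ≈ 1.2947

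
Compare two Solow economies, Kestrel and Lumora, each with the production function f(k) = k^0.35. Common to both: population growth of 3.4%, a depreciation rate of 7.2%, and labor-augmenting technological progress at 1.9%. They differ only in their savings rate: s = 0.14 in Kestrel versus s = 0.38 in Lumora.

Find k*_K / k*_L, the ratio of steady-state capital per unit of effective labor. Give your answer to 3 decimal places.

k*_K / k*_L ≈ 0.215

Steady-state k* = [s/(n + g + δ)]^(1/(1−α)), so the ratio is [ (s_K/(n + g + δ)_K) / (s_L/(n + g + δ)_L) ]^1.5385.
s_K/(n + g + δ)_K = 0.14/0.125 = 1.1200; s_L/(n + g + δ)_L = 0.38/0.125 = 3.0400.
Ratio = (1.1200/3.0400)^1.5385 = 0.3684^1.5385 ≈ 0.2152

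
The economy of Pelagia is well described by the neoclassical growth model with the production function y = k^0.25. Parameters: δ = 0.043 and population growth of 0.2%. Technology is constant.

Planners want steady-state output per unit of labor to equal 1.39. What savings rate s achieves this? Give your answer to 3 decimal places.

s ≈ 0.121

At the steady state, Δk = 0, so s·k^α = (n + δ)·k.
Since y* = [s/(n + δ)]^(α/(1−α)), we have s/(n + δ) = (y*)^((1−α)/α) = 1.39^3 = 2.6856.
Therefore s = 2.6856 × (n + δ) = 2.6856 × 0.045 = 0.1209.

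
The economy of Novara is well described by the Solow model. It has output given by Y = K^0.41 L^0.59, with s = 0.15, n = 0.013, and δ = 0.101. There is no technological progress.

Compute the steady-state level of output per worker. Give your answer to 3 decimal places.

y* ≈ 1.210

At the steady state, Δk = 0, so s·k^α = (n + δ)·k.
Rearranging, k^(1−α) = s / (n + δ).
k^0.59 = 0.15 / (0.013 + 0.101) = 0.15 / 0.114 = 1.3158
k* = 1.3158^(1/0.59) ≈ 1.5923
y* = (k*)^α = 1.5923^0.41 ≈ 1.2101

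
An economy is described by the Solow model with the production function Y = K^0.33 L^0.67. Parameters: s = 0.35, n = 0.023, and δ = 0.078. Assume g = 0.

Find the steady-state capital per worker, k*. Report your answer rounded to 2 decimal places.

In steady state, investment equals break-even investment: s·k^α = (n + δ)·k.
Dividing both sides by k: k^(1−α) = s / (n + δ).
k^0.67 = 0.35 / (0.023 + 0.078) = 0.35 / 0.101 = 3.4653
k* = 3.4653^(1/0.67) ≈ 6.3912

k* ≈ 6.39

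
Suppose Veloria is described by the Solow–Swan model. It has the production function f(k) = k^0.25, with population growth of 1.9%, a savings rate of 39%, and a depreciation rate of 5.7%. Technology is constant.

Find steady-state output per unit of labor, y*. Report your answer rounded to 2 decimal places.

y* = 1.72

In steady state, investment equals break-even investment: s·k^α = (n + δ)·k.
Dividing both sides by k: k^(1−α) = s / (n + δ).
k^0.75 = 0.39 / (0.019 + 0.057) = 0.39 / 0.076 = 5.1316
k* = 5.1316^(1/0.75) ≈ 8.8512
y* = (k*)^α = 8.8512^0.25 ≈ 1.7248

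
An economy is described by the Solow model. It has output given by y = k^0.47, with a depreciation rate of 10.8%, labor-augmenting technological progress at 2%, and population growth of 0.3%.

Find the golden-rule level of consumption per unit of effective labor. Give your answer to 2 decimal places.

c_gold ≈ 1.65

At the golden rule, f'(k) = n + g + δ, so α·k^(α−1) = n + g + δ and k_gold = (α/(n + g + δ))^(1/(1−α)).
k_gold = (0.47/0.131)^(1/0.53) = 3.5878^1.8868 ≈ 11.1391
c_gold = f(k_gold) − (n + g + δ)·k_gold = 3.1047 − 0.131×11.1391 ≈ 1.6455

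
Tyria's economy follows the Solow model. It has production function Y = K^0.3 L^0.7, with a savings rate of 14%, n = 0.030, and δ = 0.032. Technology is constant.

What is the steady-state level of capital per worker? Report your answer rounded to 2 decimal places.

At the steady state, Δk = 0, so s·k^α = (n + δ)·k.
Dividing both sides by k: k^(1−α) = s / (n + δ).
k^0.7 = 0.14 / (0.030 + 0.032) = 0.14 / 0.062 = 2.2581
k* = 2.2581^(1/0.7) ≈ 3.2015

k* = 3.20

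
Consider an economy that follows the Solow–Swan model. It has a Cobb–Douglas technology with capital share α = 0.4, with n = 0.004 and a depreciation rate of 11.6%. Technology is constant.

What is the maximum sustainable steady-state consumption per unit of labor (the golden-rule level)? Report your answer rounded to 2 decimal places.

c_gold ≈ 1.34

At the golden rule, f'(k) = n + δ, so α·k^(α−1) = n + δ and k_gold = (α/(n + δ))^(1/(1−α)).
k_gold = (0.4/0.120)^(1/0.6) = 3.3333^1.6667 ≈ 7.4383
c_gold = f(k_gold) − (n + δ)·k_gold = 2.2315 − 0.120×7.4383 ≈ 1.3389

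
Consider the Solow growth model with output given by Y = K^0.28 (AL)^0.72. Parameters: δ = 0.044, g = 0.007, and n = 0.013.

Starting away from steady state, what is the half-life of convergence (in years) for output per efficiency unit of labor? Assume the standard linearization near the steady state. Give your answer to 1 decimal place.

t_½ ≈ 15.0 years

Near the steady state the convergence rate is λ = (1 − α)(n + g + δ).
λ = (1 − 0.28) × 0.064 = 0.72 × 0.064 = 0.04608
Half-life = ln 2 / λ = 0.6931 / 0.04608 ≈ 15.04 years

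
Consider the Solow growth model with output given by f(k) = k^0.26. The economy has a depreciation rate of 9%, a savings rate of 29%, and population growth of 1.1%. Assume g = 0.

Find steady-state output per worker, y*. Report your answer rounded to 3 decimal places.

y* = 1.449

In steady state, investment equals break-even investment: s·k^α = (n + δ)·k.
Dividing both sides by k: k^(1−α) = s / (n + δ).
k^0.74 = 0.29 / (0.011 + 0.090) = 0.29 / 0.101 = 2.8713
k* = 2.8713^(1/0.74) ≈ 4.1593
y* = (k*)^α = 4.1593^0.26 ≈ 1.4486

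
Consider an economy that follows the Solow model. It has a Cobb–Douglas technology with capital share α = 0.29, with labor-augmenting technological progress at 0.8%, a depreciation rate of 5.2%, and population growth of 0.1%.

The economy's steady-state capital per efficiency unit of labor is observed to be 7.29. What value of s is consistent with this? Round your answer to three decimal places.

s ≈ 0.250

At the steady state, Δk = 0, so s·k^α = (n + g + δ)·k.
So s / (n + g + δ) = (k*)^(1−α) = 7.29^0.71 = 4.0977.
Therefore s = 4.0977 × (n + g + δ) = 4.0977 × 0.061 = 0.2500.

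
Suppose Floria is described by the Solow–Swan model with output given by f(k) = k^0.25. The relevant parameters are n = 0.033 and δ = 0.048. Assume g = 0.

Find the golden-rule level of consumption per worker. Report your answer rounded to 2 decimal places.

At the golden rule, f'(k) = n + δ, so α·k^(α−1) = n + δ and k_gold = (α/(n + δ))^(1/(1−α)).
k_gold = (0.25/0.081)^(1/0.75) = 3.0864^1.3333 ≈ 4.4935
c_gold = f(k_gold) − (n + δ)·k_gold = 1.4559 − 0.081×4.4935 ≈ 1.0919

c_gold ≈ 1.09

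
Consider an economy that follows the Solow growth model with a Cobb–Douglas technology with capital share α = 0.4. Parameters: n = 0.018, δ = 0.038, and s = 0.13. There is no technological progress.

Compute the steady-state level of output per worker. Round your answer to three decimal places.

y* = 1.753

Steady state requires s·f(k) = (n + δ)·k, i.e. s·k^α = (n + δ)·k.
Dividing both sides by k: k^(1−α) = s / (n + δ).
k^0.6 = 0.13 / (0.018 + 0.038) = 0.13 / 0.056 = 2.3214
k* = 2.3214^(1/0.6) ≈ 4.0699
y* = (k*)^α = 4.0699^0.4 ≈ 1.7532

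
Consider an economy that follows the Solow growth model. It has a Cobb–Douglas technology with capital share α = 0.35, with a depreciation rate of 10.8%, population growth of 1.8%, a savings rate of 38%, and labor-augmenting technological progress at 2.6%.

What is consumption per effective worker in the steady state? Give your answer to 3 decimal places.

At the steady state, Δk = 0, so s·k^α = (n + g + δ)·k.
Rearranging, k^(1−α) = s / (n + g + δ).
k^0.65 = 0.38 / (0.018 + 0.026 + 0.108) = 0.38 / 0.152 = 2.5000
k* = 2.5000^(1/0.65) ≈ 4.0946
y* = (k*)^α = 4.0946^0.35 ≈ 1.6378
c* = (1 − s)·y* = (1 − 0.38) × 1.6378 ≈ 1.0154

c* = 1.015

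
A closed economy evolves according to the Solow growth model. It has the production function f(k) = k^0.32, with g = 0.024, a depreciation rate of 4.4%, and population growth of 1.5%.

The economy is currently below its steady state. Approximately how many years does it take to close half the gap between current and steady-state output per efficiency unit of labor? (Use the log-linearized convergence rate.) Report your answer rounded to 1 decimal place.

half-life ≈ 12.3 years

Near the steady state the convergence rate is λ = (1 − α)(n + g + δ).
λ = (1 − 0.32) × 0.083 = 0.68 × 0.083 = 0.05644
Half-life = ln 2 / λ = 0.6931 / 0.05644 ≈ 12.28 years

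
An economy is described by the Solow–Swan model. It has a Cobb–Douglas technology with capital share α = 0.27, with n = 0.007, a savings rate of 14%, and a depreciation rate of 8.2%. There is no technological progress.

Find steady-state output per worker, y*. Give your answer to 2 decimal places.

y* = 1.18

In steady state, investment equals break-even investment: s·k^α = (n + δ)·k.
Rearranging, k^(1−α) = s / (n + δ).
k^0.73 = 0.14 / (0.007 + 0.082) = 0.14 / 0.089 = 1.5730
k* = 1.5730^(1/0.73) ≈ 1.8599
y* = (k*)^α = 1.8599^0.27 ≈ 1.1824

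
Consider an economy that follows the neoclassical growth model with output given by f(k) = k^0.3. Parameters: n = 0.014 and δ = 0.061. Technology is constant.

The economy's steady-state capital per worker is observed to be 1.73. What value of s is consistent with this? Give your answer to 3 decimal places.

In steady state, investment equals break-even investment: s·k^α = (n + δ)·k.
So s / (n + δ) = (k*)^(1−α) = 1.73^0.7 = 1.4677.
Therefore s = 1.4677 × (n + δ) = 1.4677 × 0.075 = 0.1101.

s ≈ 0.110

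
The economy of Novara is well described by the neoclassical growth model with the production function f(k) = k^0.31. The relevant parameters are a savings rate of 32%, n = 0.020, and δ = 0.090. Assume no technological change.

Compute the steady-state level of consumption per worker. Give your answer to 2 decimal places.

In steady state, investment equals break-even investment: s·k^α = (n + δ)·k.
Dividing both sides by k: k^(1−α) = s / (n + δ).
k^0.69 = 0.32 / (0.020 + 0.090) = 0.32 / 0.110 = 2.9091
k* = 2.9091^(1/0.69) ≈ 4.7002
y* = (k*)^α = 4.7002^0.31 ≈ 1.6157
c* = (1 − s)·y* = (1 − 0.32) × 1.6157 ≈ 1.0987

c* = 1.10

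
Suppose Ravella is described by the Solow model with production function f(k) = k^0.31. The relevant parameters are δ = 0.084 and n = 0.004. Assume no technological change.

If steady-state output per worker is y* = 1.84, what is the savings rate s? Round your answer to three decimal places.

s ≈ 0.342

In steady state, investment equals break-even investment: s·k^α = (n + δ)·k.
Since y* = [s/(n + δ)]^(α/(1−α)), we have s/(n + δ) = (y*)^((1−α)/α) = 1.84^2.2258 = 3.8854.
Therefore s = 3.8854 × (n + δ) = 3.8854 × 0.088 = 0.3419.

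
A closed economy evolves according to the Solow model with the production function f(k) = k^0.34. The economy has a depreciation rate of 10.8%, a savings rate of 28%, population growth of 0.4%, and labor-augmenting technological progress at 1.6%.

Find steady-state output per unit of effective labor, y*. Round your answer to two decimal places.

y* = 1.50

In steady state, investment equals break-even investment: s·k^α = (n + g + δ)·k.
Dividing both sides by k: k^(1−α) = s / (n + g + δ).
k^0.66 = 0.28 / (0.004 + 0.016 + 0.108) = 0.28 / 0.128 = 2.1875
k* = 2.1875^(1/0.66) ≈ 3.2740
y* = (k*)^α = 3.2740^0.34 ≈ 1.4967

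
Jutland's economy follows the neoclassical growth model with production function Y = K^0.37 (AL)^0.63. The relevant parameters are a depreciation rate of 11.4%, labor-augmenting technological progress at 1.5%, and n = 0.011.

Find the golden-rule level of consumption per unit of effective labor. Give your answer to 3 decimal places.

At the golden rule, f'(k) = n + g + δ, so α·k^(α−1) = n + g + δ and k_gold = (α/(n + g + δ))^(1/(1−α)).
k_gold = (0.37/0.140)^(1/0.63) = 2.6429^1.5873 ≈ 4.6770
c_gold = f(k_gold) − (n + g + δ)·k_gold = 1.7697 − 0.140×4.6770 ≈ 1.1149

c_gold ≈ 1.115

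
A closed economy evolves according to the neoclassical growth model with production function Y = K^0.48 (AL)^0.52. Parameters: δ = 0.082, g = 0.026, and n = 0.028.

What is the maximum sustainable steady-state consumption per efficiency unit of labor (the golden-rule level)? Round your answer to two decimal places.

At the golden rule, f'(k) = n + g + δ, so α·k^(α−1) = n + g + δ and k_gold = (α/(n + g + δ))^(1/(1−α)).
k_gold = (0.48/0.136)^(1/0.52) = 3.5294^1.9231 ≈ 11.3053
c_gold = f(k_gold) − (n + g + δ)·k_gold = 3.2031 − 0.136×11.3053 ≈ 1.6656

c_gold ≈ 1.67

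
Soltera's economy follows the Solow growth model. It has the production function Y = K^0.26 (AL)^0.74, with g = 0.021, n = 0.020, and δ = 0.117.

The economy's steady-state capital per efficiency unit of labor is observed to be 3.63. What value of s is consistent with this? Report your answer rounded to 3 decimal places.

s ≈ 0.410

In steady state, investment equals break-even investment: s·k^α = (n + g + δ)·k.
So s / (n + g + δ) = (k*)^(1−α) = 3.63^0.74 = 2.5962.
Therefore s = 2.5962 × (n + g + δ) = 2.5962 × 0.158 = 0.4102.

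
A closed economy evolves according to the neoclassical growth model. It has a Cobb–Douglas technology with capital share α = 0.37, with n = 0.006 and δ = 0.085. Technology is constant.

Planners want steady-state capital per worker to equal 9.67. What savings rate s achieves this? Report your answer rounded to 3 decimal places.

s ≈ 0.380

At the steady state, Δk = 0, so s·k^α = (n + δ)·k.
So s / (n + δ) = (k*)^(1−α) = 9.67^0.63 = 4.1766.
Therefore s = 4.1766 × (n + δ) = 4.1766 × 0.091 = 0.3801.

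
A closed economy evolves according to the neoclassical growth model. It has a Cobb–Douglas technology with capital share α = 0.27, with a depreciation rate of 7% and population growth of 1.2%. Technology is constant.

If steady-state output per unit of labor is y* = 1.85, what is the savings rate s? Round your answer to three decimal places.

In steady state, investment equals break-even investment: s·k^α = (n + δ)·k.
Since y* = [s/(n + δ)]^(α/(1−α)), we have s/(n + δ) = (y*)^((1−α)/α) = 1.85^2.7037 = 5.2766.
Therefore s = 5.2766 × (n + δ) = 5.2766 × 0.082 = 0.4327.

s ≈ 0.433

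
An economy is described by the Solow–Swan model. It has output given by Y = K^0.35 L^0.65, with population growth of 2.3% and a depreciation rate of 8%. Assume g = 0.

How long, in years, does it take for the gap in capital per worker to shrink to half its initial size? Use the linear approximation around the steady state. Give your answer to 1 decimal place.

about 10.4 years

Near the steady state the convergence rate is λ = (1 − α)(n + δ).
λ = (1 − 0.35) × 0.103 = 0.65 × 0.103 = 0.06695
Half-life = ln 2 / λ = 0.6931 / 0.06695 ≈ 10.35 years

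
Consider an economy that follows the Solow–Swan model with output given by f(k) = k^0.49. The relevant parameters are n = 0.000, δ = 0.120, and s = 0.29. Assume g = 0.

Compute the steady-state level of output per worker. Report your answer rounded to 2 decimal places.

y* ≈ 2.33

In steady state, investment equals break-even investment: s·k^α = (n + δ)·k.
Rearranging, k^(1−α) = s / (n + δ).
k^0.51 = 0.29 / (0.000 + 0.120) = 0.29 / 0.120 = 2.4167
k* = 2.4167^(1/0.51) ≈ 5.6418
y* = (k*)^α = 5.6418^0.49 ≈ 2.3345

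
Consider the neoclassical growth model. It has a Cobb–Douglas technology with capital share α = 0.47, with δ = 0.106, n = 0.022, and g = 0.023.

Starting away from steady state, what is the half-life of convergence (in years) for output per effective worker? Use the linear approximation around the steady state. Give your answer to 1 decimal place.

t_½ ≈ 8.7 years

Near the steady state the convergence rate is λ = (1 − α)(n + g + δ).
λ = (1 − 0.47) × 0.151 = 0.53 × 0.151 = 0.08003
Half-life = ln 2 / λ = 0.6931 / 0.08003 ≈ 8.66 years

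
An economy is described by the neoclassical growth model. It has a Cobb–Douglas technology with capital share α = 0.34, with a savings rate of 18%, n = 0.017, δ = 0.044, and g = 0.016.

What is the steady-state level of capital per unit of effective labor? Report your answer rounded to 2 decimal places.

k* = 3.62

Steady state requires s·f(k) = (n + g + δ)·k, i.e. s·k^α = (n + g + δ)·k.
Rearranging, k^(1−α) = s / (n + g + δ).
k^0.66 = 0.18 / (0.017 + 0.016 + 0.044) = 0.18 / 0.077 = 2.3377
k* = 2.3377^(1/0.66) ≈ 3.6205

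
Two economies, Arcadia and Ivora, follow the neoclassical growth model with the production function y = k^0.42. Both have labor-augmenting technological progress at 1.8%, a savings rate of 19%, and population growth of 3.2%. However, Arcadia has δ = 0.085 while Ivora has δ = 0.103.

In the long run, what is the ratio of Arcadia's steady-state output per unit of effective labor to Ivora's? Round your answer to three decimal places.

y*_A / y*_I ≈ 1.095

Steady-state y* = [s/(n + g + δ)]^(α/(1−α)), so the ratio is [ (s_A/(n + g + δ)_A) / (s_I/(n + g + δ)_I) ]^0.7241.
s_A/(n + g + δ)_A = 0.19/0.135 = 1.4074; s_I/(n + g + δ)_I = 0.19/0.153 = 1.2418.
Ratio = (1.4074/1.2418)^0.7241 = 1.1334^0.7241 ≈ 1.0949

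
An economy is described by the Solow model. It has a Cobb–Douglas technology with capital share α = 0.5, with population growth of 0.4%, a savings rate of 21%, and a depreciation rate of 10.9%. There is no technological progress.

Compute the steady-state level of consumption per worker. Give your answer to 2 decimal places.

c* = 1.47

In steady state, investment equals break-even investment: s·k^α = (n + δ)·k.
Dividing both sides by k: k^(1−α) = s / (n + δ).
k^0.5 = 0.21 / (0.004 + 0.109) = 0.21 / 0.113 = 1.8584
k* = 1.8584^(1/0.5) ≈ 3.4537
y* = (k*)^α = 3.4537^0.5 ≈ 1.8584
c* = (1 − s)·y* = (1 − 0.21) × 1.8584 ≈ 1.4681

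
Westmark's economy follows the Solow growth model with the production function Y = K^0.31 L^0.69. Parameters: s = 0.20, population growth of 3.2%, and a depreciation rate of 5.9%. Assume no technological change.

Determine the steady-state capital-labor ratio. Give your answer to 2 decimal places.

k* ≈ 3.13

At the steady state, Δk = 0, so s·k^α = (n + δ)·k.
Dividing both sides by k: k^(1−α) = s / (n + δ).
k^0.69 = 0.20 / (0.032 + 0.059) = 0.20 / 0.091 = 2.1978
k* = 2.1978^(1/0.69) ≈ 3.1307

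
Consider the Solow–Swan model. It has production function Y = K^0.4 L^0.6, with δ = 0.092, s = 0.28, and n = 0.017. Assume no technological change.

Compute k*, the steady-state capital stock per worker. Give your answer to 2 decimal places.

In steady state, investment equals break-even investment: s·k^α = (n + δ)·k.
Rearranging, k^(1−α) = s / (n + δ).
k^0.6 = 0.28 / (0.017 + 0.092) = 0.28 / 0.109 = 2.5688
k* = 2.5688^(1/0.6) ≈ 4.8182

k* = 4.82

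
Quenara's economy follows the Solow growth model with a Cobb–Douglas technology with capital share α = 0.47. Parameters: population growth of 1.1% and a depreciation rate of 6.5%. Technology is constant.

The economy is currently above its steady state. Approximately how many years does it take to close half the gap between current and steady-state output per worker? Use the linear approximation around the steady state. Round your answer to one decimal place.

t_½ ≈ 17.2 years

Near the steady state the convergence rate is λ = (1 − α)(n + δ).
λ = (1 − 0.47) × 0.076 = 0.53 × 0.076 = 0.04028
Half-life = ln 2 / λ = 0.6931 / 0.04028 ≈ 17.21 years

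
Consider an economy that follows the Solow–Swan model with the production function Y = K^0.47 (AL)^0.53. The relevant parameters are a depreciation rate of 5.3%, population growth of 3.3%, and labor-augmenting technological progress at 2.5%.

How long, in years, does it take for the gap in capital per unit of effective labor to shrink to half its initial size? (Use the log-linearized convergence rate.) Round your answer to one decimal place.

half-life ≈ 11.8 years

Near the steady state the convergence rate is λ = (1 − α)(n + g + δ).
λ = (1 − 0.47) × 0.111 = 0.53 × 0.111 = 0.05883
Half-life = ln 2 / λ = 0.6931 / 0.05883 ≈ 11.78 years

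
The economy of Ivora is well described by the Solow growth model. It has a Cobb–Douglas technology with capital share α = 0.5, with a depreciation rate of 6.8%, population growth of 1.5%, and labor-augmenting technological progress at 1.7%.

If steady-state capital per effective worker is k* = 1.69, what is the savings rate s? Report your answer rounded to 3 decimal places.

In steady state, investment equals break-even investment: s·k^α = (n + g + δ)·k.
So s / (n + g + δ) = (k*)^(1−α) = 1.69^0.5 = 1.3000.
Therefore s = 1.3000 × (n + g + δ) = 1.3000 × 0.100 = 0.1300.

s ≈ 0.130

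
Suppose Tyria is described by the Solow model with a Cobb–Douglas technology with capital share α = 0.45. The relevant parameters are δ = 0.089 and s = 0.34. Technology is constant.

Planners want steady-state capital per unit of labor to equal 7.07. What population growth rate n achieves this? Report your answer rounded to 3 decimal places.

Steady state requires s·f(k) = (n + δ)·k, i.e. s·k^α = (n + δ)·k.
So s / (n + δ) = (k*)^(1−α) = 7.07^0.55 = 2.9321.
Therefore n + δ = s / 2.9321 = 0.34 / 2.9321 = 0.1160, so n = 0.1160 − 0.089 = 0.0270.

n ≈ 0.027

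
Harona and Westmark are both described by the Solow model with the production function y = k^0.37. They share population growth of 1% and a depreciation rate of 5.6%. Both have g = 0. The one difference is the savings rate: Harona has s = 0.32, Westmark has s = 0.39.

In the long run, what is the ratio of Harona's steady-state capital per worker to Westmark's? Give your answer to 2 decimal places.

k*_H / k*_W ≈ 0.73

Steady-state k* = [s/(n + δ)]^(1/(1−α)), so the ratio is [ (s_H/(n + δ)_H) / (s_W/(n + δ)_W) ]^1.5873.
s_H/(n + δ)_H = 0.32/0.066 = 4.8485; s_W/(n + δ)_W = 0.39/0.066 = 5.9091.
Ratio = (4.8485/5.9091)^1.5873 = 0.8205^1.5873 ≈ 0.7305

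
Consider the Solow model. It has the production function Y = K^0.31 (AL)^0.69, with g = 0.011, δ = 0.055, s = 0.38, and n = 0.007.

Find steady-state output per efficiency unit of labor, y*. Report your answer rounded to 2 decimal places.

y* ≈ 2.10

In steady state, investment equals break-even investment: s·k^α = (n + g + δ)·k.
Rearranging, k^(1−α) = s / (n + g + δ).
k^0.69 = 0.38 / (0.007 + 0.011 + 0.055) = 0.38 / 0.073 = 5.2055
k* = 5.2055^(1/0.69) ≈ 10.9232
y* = (k*)^α = 10.9232^0.31 ≈ 2.0984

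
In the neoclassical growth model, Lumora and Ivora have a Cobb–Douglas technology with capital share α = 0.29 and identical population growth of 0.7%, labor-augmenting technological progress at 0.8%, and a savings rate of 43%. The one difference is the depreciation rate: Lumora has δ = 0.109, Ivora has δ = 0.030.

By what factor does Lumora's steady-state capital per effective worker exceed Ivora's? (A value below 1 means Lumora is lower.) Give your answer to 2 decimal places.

Steady-state k* = [s/(n + g + δ)]^(1/(1−α)), so the ratio is [ (s_L/(n + g + δ)_L) / (s_I/(n + g + δ)_I) ]^1.4085.
s_L/(n + g + δ)_L = 0.43/0.124 = 3.4677; s_I/(n + g + δ)_I = 0.43/0.045 = 9.5556.
Ratio = (3.4677/9.5556)^1.4085 = 0.3629^1.4085 ≈ 0.2399

k*_L / k*_I ≈ 0.24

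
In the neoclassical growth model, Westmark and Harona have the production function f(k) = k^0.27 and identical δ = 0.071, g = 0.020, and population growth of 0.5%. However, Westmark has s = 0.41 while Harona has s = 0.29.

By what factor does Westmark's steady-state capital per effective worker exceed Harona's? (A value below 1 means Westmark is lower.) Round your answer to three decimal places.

Steady-state k* = [s/(n + g + δ)]^(1/(1−α)), so the ratio is [ (s_W/(n + g + δ)_W) / (s_H/(n + g + δ)_H) ]^1.3699.
s_W/(n + g + δ)_W = 0.41/0.096 = 4.2708; s_H/(n + g + δ)_H = 0.29/0.096 = 3.0208.
Ratio = (4.2708/3.0208)^1.3699 = 1.4138^1.3699 ≈ 1.6070

k*_W / k*_H ≈ 1.607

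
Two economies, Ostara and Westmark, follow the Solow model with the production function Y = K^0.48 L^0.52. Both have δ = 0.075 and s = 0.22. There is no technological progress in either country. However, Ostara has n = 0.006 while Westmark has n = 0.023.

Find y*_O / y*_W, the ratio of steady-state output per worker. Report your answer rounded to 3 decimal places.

Steady-state y* = [s/(n + δ)]^(α/(1−α)), so the ratio is [ (s_O/(n + δ)_O) / (s_W/(n + δ)_W) ]^0.9231.
s_O/(n + δ)_O = 0.22/0.081 = 2.7160; s_W/(n + δ)_W = 0.22/0.098 = 2.2449.
Ratio = (2.7160/2.2449)^0.9231 = 1.2099^0.9231 ≈ 1.1923

ratio ≈ 1.192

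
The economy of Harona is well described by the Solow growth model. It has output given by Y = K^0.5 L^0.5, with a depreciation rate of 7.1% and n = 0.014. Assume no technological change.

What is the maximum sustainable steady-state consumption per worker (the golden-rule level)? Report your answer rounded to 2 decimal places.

c_gold ≈ 2.94

At the golden rule, f'(k) = n + δ, so α·k^(α−1) = n + δ and k_gold = (α/(n + δ))^(1/(1−α)).
k_gold = (0.5/0.085)^(1/0.5) = 5.8824^2 ≈ 34.6026
c_gold = f(k_gold) − (n + δ)·k_gold = 5.8824 − 0.085×34.6026 ≈ 2.9412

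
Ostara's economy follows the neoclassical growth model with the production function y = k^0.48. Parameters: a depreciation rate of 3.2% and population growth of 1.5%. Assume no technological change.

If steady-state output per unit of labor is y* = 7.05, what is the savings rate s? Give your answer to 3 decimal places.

Steady state requires s·f(k) = (n + δ)·k, i.e. s·k^α = (n + δ)·k.
Since y* = [s/(n + δ)]^(α/(1−α)), we have s/(n + δ) = (y*)^((1−α)/α) = 7.05^1.0833 = 8.2955.
Therefore s = 8.2955 × (n + δ) = 8.2955 × 0.047 = 0.3899.

s ≈ 0.390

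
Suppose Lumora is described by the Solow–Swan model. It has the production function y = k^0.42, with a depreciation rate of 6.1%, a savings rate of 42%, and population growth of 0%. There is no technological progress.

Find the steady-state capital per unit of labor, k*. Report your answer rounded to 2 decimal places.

In steady state, investment equals break-even investment: s·k^α = (n + δ)·k.
Dividing both sides by k: k^(1−α) = s / (n + δ).
k^0.58 = 0.42 / (0.000 + 0.061) = 0.42 / 0.061 = 6.8852
k* = 6.8852^(1/0.58) ≈ 27.8409

k* ≈ 27.84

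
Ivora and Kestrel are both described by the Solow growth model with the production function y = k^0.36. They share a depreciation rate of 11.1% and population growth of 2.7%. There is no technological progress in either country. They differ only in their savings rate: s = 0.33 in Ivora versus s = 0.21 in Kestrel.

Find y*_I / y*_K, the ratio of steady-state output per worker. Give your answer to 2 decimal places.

ratio ≈ 1.29

Steady-state y* = [s/(n + δ)]^(α/(1−α)), so the ratio is [ (s_I/(n + δ)_I) / (s_K/(n + δ)_K) ]^0.5625.
s_I/(n + δ)_I = 0.33/0.138 = 2.3913; s_K/(n + δ)_K = 0.21/0.138 = 1.5217.
Ratio = (2.3913/1.5217)^0.5625 = 1.5715^0.5625 ≈ 1.2895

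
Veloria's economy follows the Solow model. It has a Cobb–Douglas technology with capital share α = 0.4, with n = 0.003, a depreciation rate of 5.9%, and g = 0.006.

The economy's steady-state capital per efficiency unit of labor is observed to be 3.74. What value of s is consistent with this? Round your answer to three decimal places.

Steady state requires s·f(k) = (n + g + δ)·k, i.e. s·k^α = (n + g + δ)·k.
So s / (n + g + δ) = (k*)^(1−α) = 3.74^0.6 = 2.2066.
Therefore s = 2.2066 × (n + g + δ) = 2.2066 × 0.068 = 0.1500.

s ≈ 0.150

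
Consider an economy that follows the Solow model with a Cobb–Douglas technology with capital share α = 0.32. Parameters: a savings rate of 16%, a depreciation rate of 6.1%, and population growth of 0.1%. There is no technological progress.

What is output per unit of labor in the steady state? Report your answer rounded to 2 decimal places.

y* ≈ 1.56

At the steady state, Δk = 0, so s·k^α = (n + δ)·k.
Dividing both sides by k: k^(1−α) = s / (n + δ).
k^0.68 = 0.16 / (0.001 + 0.061) = 0.16 / 0.062 = 2.5806
k* = 2.5806^(1/0.68) ≈ 4.0315
y* = (k*)^α = 4.0315^0.32 ≈ 1.5622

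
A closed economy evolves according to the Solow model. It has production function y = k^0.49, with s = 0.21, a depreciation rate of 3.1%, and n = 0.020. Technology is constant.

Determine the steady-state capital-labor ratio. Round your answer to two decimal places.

k* ≈ 16.04

At the steady state, Δk = 0, so s·k^α = (n + δ)·k.
Dividing both sides by k: k^(1−α) = s / (n + δ).
k^0.51 = 0.21 / (0.020 + 0.031) = 0.21 / 0.051 = 4.1176
k* = 4.1176^(1/0.51) ≈ 16.0393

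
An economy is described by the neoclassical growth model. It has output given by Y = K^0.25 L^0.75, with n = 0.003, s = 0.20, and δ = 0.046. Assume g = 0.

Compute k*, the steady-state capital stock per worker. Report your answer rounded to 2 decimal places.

At the steady state, Δk = 0, so s·k^α = (n + δ)·k.
Rearranging, k^(1−α) = s / (n + δ).
k^0.75 = 0.20 / (0.003 + 0.046) = 0.20 / 0.049 = 4.0816
k* = 4.0816^(1/0.75) ≈ 6.5229

k* = 6.52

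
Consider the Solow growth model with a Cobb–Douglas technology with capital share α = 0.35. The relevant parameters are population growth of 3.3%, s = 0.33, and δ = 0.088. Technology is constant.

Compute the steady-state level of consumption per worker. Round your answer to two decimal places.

In steady state, investment equals break-even investment: s·k^α = (n + δ)·k.
Dividing both sides by k: k^(1−α) = s / (n + δ).
k^0.65 = 0.33 / (0.033 + 0.088) = 0.33 / 0.121 = 2.7273
k* = 2.7273^(1/0.65) ≈ 4.6812
y* = (k*)^α = 4.6812^0.35 ≈ 1.7164
c* = (1 − s)·y* = (1 − 0.33) × 1.7164 ≈ 1.1500

c* ≈ 1.15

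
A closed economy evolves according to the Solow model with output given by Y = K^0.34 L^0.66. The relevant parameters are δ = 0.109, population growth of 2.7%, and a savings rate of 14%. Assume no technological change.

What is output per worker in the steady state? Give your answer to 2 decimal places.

In steady state, investment equals break-even investment: s·k^α = (n + δ)·k.
Rearranging, k^(1−α) = s / (n + δ).
k^0.66 = 0.14 / (0.027 + 0.109) = 0.14 / 0.136 = 1.0294
k* = 1.0294^(1/0.66) ≈ 1.0449
y* = (k*)^α = 1.0449^0.34 ≈ 1.0150

y* ≈ 1.02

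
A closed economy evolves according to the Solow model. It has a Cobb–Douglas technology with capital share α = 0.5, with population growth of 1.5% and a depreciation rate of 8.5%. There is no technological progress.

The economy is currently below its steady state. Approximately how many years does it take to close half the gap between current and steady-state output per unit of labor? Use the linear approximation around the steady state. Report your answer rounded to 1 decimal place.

Near the steady state the convergence rate is λ = (1 − α)(n + δ).
λ = (1 − 0.5) × 0.100 = 0.5 × 0.100 = 0.0500
Half-life = ln 2 / λ = 0.6931 / 0.0500 ≈ 13.86 years

half-life ≈ 13.9 years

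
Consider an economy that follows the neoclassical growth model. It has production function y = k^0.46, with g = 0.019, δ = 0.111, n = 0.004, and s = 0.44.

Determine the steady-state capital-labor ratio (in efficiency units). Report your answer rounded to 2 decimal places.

k* = 9.04

Steady state requires s·f(k) = (n + g + δ)·k, i.e. s·k^α = (n + g + δ)·k.
Dividing both sides by k: k^(1−α) = s / (n + g + δ).
k^0.54 = 0.44 / (0.004 + 0.019 + 0.111) = 0.44 / 0.134 = 3.2836
k* = 3.2836^(1/0.54) ≈ 9.0407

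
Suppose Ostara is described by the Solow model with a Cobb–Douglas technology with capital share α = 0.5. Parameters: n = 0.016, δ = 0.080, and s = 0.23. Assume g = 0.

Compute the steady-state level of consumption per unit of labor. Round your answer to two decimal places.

c* = 1.84

At the steady state, Δk = 0, so s·k^α = (n + δ)·k.
Dividing both sides by k: k^(1−α) = s / (n + δ).
k^0.5 = 0.23 / (0.016 + 0.080) = 0.23 / 0.096 = 2.3958
k* = 2.3958^(1/0.5) ≈ 5.7399
y* = (k*)^α = 5.7399^0.5 ≈ 2.3958
c* = (1 − s)·y* = (1 − 0.23) × 2.3958 ≈ 1.8448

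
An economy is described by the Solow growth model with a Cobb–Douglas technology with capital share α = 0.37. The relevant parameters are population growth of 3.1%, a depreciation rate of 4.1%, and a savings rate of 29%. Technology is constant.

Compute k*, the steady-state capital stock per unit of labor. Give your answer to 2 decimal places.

k* = 9.13

Steady state requires s·f(k) = (n + δ)·k, i.e. s·k^α = (n + δ)·k.
Rearranging, k^(1−α) = s / (n + δ).
k^0.63 = 0.29 / (0.031 + 0.041) = 0.29 / 0.072 = 4.0278
k* = 4.0278^(1/0.63) ≈ 9.1290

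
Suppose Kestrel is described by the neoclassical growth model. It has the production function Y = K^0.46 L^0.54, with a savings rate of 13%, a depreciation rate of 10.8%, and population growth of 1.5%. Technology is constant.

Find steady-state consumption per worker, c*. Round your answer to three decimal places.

In steady state, investment equals break-even investment: s·k^α = (n + δ)·k.
Dividing both sides by k: k^(1−α) = s / (n + δ).
k^0.54 = 0.13 / (0.015 + 0.108) = 0.13 / 0.123 = 1.0569
k* = 1.0569^(1/0.54) ≈ 1.1079
y* = (k*)^α = 1.1079^0.46 ≈ 1.0483
c* = (1 − s)·y* = (1 − 0.13) × 1.0483 ≈ 0.9120

c* = 0.912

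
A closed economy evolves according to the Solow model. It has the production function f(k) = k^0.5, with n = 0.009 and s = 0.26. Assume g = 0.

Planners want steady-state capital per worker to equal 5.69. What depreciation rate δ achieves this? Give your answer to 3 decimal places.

In steady state, investment equals break-even investment: s·k^α = (n + δ)·k.
So s / (n + δ) = (k*)^(1−α) = 5.69^0.5 = 2.3854.
Therefore n + δ = s / 2.3854 = 0.26 / 2.3854 = 0.1090, so δ = 0.1090 − 0.009 = 0.1000.

δ ≈ 0.100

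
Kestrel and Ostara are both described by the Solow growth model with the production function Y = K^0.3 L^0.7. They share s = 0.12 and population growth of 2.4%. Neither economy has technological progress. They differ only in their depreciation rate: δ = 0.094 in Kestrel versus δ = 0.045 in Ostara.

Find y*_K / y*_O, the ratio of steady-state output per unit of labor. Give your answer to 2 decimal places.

ratio ≈ 0.79

Steady-state y* = [s/(n + δ)]^(α/(1−α)), so the ratio is [ (s_K/(n + δ)_K) / (s_O/(n + δ)_O) ]^0.4286.
s_K/(n + δ)_K = 0.12/0.118 = 1.0169; s_O/(n + δ)_O = 0.12/0.069 = 1.7391.
Ratio = (1.0169/1.7391)^0.4286 = 0.5847^0.4286 ≈ 0.7945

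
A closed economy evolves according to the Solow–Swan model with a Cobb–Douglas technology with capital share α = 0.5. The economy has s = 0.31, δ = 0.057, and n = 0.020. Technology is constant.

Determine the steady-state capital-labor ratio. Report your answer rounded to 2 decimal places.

k* = 16.21

At the steady state, Δk = 0, so s·k^α = (n + δ)·k.
Rearranging, k^(1−α) = s / (n + δ).
k^0.5 = 0.31 / (0.020 + 0.057) = 0.31 / 0.077 = 4.0260
k* = 4.0260^(1/0.5) ≈ 16.2087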